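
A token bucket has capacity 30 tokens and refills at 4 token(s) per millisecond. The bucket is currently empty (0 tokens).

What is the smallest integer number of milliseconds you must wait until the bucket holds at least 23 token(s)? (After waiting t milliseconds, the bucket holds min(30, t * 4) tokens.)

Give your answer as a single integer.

Need t * 4 >= 23, so t >= 23/4.
Smallest integer t = ceil(23/4) = 6.

Answer: 6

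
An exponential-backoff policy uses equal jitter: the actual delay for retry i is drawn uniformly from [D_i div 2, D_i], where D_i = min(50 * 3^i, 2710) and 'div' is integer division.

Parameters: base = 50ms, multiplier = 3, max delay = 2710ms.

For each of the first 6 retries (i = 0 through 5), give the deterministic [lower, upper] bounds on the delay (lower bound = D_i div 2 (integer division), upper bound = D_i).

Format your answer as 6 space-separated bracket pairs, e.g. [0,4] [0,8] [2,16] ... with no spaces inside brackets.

Answer: [25,50] [75,150] [225,450] [675,1350] [1355,2710] [1355,2710]

Derivation:
Computing bounds per retry:
  i=0: D_i=min(50*3^0,2710)=50, bounds=[25,50]
  i=1: D_i=min(50*3^1,2710)=150, bounds=[75,150]
  i=2: D_i=min(50*3^2,2710)=450, bounds=[225,450]
  i=3: D_i=min(50*3^3,2710)=1350, bounds=[675,1350]
  i=4: D_i=min(50*3^4,2710)=2710, bounds=[1355,2710]
  i=5: D_i=min(50*3^5,2710)=2710, bounds=[1355,2710]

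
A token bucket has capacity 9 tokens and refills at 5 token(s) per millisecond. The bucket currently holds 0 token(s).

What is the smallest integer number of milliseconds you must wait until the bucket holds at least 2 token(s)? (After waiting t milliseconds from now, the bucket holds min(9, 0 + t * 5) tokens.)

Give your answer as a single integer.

Need 0 + t * 5 >= 2, so t >= 2/5.
Smallest integer t = ceil(2/5) = 1.

Answer: 1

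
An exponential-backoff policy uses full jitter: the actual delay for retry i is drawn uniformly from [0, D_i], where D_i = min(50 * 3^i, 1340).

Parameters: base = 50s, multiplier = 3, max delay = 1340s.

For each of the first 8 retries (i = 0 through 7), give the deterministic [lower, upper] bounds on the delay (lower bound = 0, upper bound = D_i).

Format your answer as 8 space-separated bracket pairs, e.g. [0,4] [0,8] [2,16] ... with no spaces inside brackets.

Answer: [0,50] [0,150] [0,450] [0,1340] [0,1340] [0,1340] [0,1340] [0,1340]

Derivation:
Computing bounds per retry:
  i=0: D_i=min(50*3^0,1340)=50, bounds=[0,50]
  i=1: D_i=min(50*3^1,1340)=150, bounds=[0,150]
  i=2: D_i=min(50*3^2,1340)=450, bounds=[0,450]
  i=3: D_i=min(50*3^3,1340)=1340, bounds=[0,1340]
  i=4: D_i=min(50*3^4,1340)=1340, bounds=[0,1340]
  i=5: D_i=min(50*3^5,1340)=1340, bounds=[0,1340]
  i=6: D_i=min(50*3^6,1340)=1340, bounds=[0,1340]
  i=7: D_i=min(50*3^7,1340)=1340, bounds=[0,1340]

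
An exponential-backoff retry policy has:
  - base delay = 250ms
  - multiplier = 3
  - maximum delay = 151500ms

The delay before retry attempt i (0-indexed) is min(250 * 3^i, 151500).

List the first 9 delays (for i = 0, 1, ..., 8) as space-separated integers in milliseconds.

Answer: 250 750 2250 6750 20250 60750 151500 151500 151500

Derivation:
Computing each delay:
  i=0: min(250*3^0, 151500) = 250
  i=1: min(250*3^1, 151500) = 750
  i=2: min(250*3^2, 151500) = 2250
  i=3: min(250*3^3, 151500) = 6750
  i=4: min(250*3^4, 151500) = 20250
  i=5: min(250*3^5, 151500) = 60750
  i=6: min(250*3^6, 151500) = 151500
  i=7: min(250*3^7, 151500) = 151500
  i=8: min(250*3^8, 151500) = 151500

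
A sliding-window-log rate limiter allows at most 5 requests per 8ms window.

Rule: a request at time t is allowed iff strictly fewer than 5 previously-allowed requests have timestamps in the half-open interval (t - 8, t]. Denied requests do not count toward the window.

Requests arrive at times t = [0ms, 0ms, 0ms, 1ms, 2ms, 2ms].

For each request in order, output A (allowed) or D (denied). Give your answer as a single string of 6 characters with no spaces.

Tracking allowed requests in the window:
  req#1 t=0ms: ALLOW
  req#2 t=0ms: ALLOW
  req#3 t=0ms: ALLOW
  req#4 t=1ms: ALLOW
  req#5 t=2ms: ALLOW
  req#6 t=2ms: DENY

Answer: AAAAAD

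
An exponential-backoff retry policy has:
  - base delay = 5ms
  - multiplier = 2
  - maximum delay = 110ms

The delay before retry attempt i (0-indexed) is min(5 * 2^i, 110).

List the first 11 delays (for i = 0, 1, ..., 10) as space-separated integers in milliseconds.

Computing each delay:
  i=0: min(5*2^0, 110) = 5
  i=1: min(5*2^1, 110) = 10
  i=2: min(5*2^2, 110) = 20
  i=3: min(5*2^3, 110) = 40
  i=4: min(5*2^4, 110) = 80
  i=5: min(5*2^5, 110) = 110
  i=6: min(5*2^6, 110) = 110
  i=7: min(5*2^7, 110) = 110
  i=8: min(5*2^8, 110) = 110
  i=9: min(5*2^9, 110) = 110
  i=10: min(5*2^10, 110) = 110

Answer: 5 10 20 40 80 110 110 110 110 110 110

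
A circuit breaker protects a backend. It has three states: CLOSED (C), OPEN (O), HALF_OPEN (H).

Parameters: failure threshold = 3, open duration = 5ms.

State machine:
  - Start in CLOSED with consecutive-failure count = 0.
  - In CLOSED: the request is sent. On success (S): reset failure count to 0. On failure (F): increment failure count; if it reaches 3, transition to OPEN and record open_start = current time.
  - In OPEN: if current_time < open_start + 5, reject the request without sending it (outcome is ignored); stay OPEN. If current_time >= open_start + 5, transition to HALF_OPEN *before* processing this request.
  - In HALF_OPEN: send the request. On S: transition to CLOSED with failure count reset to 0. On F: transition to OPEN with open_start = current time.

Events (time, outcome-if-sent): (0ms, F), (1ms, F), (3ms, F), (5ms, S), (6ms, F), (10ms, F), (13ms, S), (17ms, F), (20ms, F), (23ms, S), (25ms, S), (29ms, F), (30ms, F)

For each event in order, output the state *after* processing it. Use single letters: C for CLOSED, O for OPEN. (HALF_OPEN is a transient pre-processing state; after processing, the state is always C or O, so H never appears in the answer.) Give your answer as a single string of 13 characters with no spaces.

State after each event:
  event#1 t=0ms outcome=F: state=CLOSED
  event#2 t=1ms outcome=F: state=CLOSED
  event#3 t=3ms outcome=F: state=OPEN
  event#4 t=5ms outcome=S: state=OPEN
  event#5 t=6ms outcome=F: state=OPEN
  event#6 t=10ms outcome=F: state=OPEN
  event#7 t=13ms outcome=S: state=OPEN
  event#8 t=17ms outcome=F: state=OPEN
  event#9 t=20ms outcome=F: state=OPEN
  event#10 t=23ms outcome=S: state=CLOSED
  event#11 t=25ms outcome=S: state=CLOSED
  event#12 t=29ms outcome=F: state=CLOSED
  event#13 t=30ms outcome=F: state=CLOSED

Answer: CCOOOOOOOCCCC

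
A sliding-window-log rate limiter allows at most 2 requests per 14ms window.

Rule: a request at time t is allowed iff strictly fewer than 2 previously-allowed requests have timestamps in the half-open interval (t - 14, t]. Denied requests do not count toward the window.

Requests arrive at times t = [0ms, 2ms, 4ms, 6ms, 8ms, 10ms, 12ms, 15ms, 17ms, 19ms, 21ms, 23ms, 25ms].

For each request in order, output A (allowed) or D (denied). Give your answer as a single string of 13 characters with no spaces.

Answer: AADDDDDAADDDD

Derivation:
Tracking allowed requests in the window:
  req#1 t=0ms: ALLOW
  req#2 t=2ms: ALLOW
  req#3 t=4ms: DENY
  req#4 t=6ms: DENY
  req#5 t=8ms: DENY
  req#6 t=10ms: DENY
  req#7 t=12ms: DENY
  req#8 t=15ms: ALLOW
  req#9 t=17ms: ALLOW
  req#10 t=19ms: DENY
  req#11 t=21ms: DENY
  req#12 t=23ms: DENY
  req#13 t=25ms: DENY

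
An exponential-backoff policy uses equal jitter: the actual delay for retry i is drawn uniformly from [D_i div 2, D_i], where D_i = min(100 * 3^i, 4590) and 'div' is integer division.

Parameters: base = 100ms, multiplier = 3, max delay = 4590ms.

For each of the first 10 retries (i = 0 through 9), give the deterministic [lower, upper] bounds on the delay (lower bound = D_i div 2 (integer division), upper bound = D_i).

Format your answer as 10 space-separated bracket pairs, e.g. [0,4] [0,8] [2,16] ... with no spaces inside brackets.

Answer: [50,100] [150,300] [450,900] [1350,2700] [2295,4590] [2295,4590] [2295,4590] [2295,4590] [2295,4590] [2295,4590]

Derivation:
Computing bounds per retry:
  i=0: D_i=min(100*3^0,4590)=100, bounds=[50,100]
  i=1: D_i=min(100*3^1,4590)=300, bounds=[150,300]
  i=2: D_i=min(100*3^2,4590)=900, bounds=[450,900]
  i=3: D_i=min(100*3^3,4590)=2700, bounds=[1350,2700]
  i=4: D_i=min(100*3^4,4590)=4590, bounds=[2295,4590]
  i=5: D_i=min(100*3^5,4590)=4590, bounds=[2295,4590]
  i=6: D_i=min(100*3^6,4590)=4590, bounds=[2295,4590]
  i=7: D_i=min(100*3^7,4590)=4590, bounds=[2295,4590]
  i=8: D_i=min(100*3^8,4590)=4590, bounds=[2295,4590]
  i=9: D_i=min(100*3^9,4590)=4590, bounds=[2295,4590]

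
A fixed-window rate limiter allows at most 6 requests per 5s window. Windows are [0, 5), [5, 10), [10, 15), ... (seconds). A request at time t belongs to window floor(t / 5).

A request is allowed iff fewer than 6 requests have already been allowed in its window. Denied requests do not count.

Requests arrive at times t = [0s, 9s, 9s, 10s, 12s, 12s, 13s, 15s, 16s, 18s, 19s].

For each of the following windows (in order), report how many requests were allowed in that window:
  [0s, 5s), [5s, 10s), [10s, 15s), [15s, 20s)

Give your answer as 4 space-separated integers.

Answer: 1 2 4 4

Derivation:
Processing requests:
  req#1 t=0s (window 0): ALLOW
  req#2 t=9s (window 1): ALLOW
  req#3 t=9s (window 1): ALLOW
  req#4 t=10s (window 2): ALLOW
  req#5 t=12s (window 2): ALLOW
  req#6 t=12s (window 2): ALLOW
  req#7 t=13s (window 2): ALLOW
  req#8 t=15s (window 3): ALLOW
  req#9 t=16s (window 3): ALLOW
  req#10 t=18s (window 3): ALLOW
  req#11 t=19s (window 3): ALLOW

Allowed counts by window: 1 2 4 4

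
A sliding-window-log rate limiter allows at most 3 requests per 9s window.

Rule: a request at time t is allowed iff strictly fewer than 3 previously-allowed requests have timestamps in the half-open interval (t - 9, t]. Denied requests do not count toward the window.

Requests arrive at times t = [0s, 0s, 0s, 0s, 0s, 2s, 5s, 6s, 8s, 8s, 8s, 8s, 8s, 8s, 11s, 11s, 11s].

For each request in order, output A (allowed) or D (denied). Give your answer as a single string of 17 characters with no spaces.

Answer: AAADDDDDDDDDDDAAA

Derivation:
Tracking allowed requests in the window:
  req#1 t=0s: ALLOW
  req#2 t=0s: ALLOW
  req#3 t=0s: ALLOW
  req#4 t=0s: DENY
  req#5 t=0s: DENY
  req#6 t=2s: DENY
  req#7 t=5s: DENY
  req#8 t=6s: DENY
  req#9 t=8s: DENY
  req#10 t=8s: DENY
  req#11 t=8s: DENY
  req#12 t=8s: DENY
  req#13 t=8s: DENY
  req#14 t=8s: DENY
  req#15 t=11s: ALLOW
  req#16 t=11s: ALLOW
  req#17 t=11s: ALLOW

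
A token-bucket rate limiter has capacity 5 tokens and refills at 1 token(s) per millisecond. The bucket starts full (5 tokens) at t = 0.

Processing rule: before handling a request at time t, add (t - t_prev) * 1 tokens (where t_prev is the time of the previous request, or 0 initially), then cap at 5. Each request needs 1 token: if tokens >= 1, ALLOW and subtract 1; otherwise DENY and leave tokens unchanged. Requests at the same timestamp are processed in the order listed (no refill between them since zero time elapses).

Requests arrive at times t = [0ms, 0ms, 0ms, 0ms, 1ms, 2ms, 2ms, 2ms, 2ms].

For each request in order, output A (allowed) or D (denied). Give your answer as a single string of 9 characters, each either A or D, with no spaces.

Simulating step by step:
  req#1 t=0ms: ALLOW
  req#2 t=0ms: ALLOW
  req#3 t=0ms: ALLOW
  req#4 t=0ms: ALLOW
  req#5 t=1ms: ALLOW
  req#6 t=2ms: ALLOW
  req#7 t=2ms: ALLOW
  req#8 t=2ms: DENY
  req#9 t=2ms: DENY

Answer: AAAAAAADD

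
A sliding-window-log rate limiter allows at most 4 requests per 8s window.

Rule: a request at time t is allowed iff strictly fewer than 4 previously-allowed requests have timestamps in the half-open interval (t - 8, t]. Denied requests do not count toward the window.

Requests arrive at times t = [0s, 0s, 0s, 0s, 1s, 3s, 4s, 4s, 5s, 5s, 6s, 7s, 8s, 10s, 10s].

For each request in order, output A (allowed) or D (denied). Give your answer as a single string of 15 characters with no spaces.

Tracking allowed requests in the window:
  req#1 t=0s: ALLOW
  req#2 t=0s: ALLOW
  req#3 t=0s: ALLOW
  req#4 t=0s: ALLOW
  req#5 t=1s: DENY
  req#6 t=3s: DENY
  req#7 t=4s: DENY
  req#8 t=4s: DENY
  req#9 t=5s: DENY
  req#10 t=5s: DENY
  req#11 t=6s: DENY
  req#12 t=7s: DENY
  req#13 t=8s: ALLOW
  req#14 t=10s: ALLOW
  req#15 t=10s: ALLOW

Answer: AAAADDDDDDDDAAA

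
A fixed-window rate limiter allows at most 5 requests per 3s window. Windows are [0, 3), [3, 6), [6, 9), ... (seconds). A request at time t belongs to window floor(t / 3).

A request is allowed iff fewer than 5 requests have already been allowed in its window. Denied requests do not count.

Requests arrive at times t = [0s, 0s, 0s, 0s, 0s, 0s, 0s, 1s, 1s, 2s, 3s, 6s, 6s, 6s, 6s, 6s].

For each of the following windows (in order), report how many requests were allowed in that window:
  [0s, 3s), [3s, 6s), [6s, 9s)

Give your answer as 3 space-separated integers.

Answer: 5 1 5

Derivation:
Processing requests:
  req#1 t=0s (window 0): ALLOW
  req#2 t=0s (window 0): ALLOW
  req#3 t=0s (window 0): ALLOW
  req#4 t=0s (window 0): ALLOW
  req#5 t=0s (window 0): ALLOW
  req#6 t=0s (window 0): DENY
  req#7 t=0s (window 0): DENY
  req#8 t=1s (window 0): DENY
  req#9 t=1s (window 0): DENY
  req#10 t=2s (window 0): DENY
  req#11 t=3s (window 1): ALLOW
  req#12 t=6s (window 2): ALLOW
  req#13 t=6s (window 2): ALLOW
  req#14 t=6s (window 2): ALLOW
  req#15 t=6s (window 2): ALLOW
  req#16 t=6s (window 2): ALLOW

Allowed counts by window: 5 1 5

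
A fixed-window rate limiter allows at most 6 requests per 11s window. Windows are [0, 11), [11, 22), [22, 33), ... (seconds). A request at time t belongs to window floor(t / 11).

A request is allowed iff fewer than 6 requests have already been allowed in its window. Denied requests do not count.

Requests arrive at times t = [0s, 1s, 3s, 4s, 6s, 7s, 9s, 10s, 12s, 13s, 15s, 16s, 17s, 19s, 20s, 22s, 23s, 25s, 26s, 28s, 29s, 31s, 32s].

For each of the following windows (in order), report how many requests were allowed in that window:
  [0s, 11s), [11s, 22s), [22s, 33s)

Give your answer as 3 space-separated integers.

Processing requests:
  req#1 t=0s (window 0): ALLOW
  req#2 t=1s (window 0): ALLOW
  req#3 t=3s (window 0): ALLOW
  req#4 t=4s (window 0): ALLOW
  req#5 t=6s (window 0): ALLOW
  req#6 t=7s (window 0): ALLOW
  req#7 t=9s (window 0): DENY
  req#8 t=10s (window 0): DENY
  req#9 t=12s (window 1): ALLOW
  req#10 t=13s (window 1): ALLOW
  req#11 t=15s (window 1): ALLOW
  req#12 t=16s (window 1): ALLOW
  req#13 t=17s (window 1): ALLOW
  req#14 t=19s (window 1): ALLOW
  req#15 t=20s (window 1): DENY
  req#16 t=22s (window 2): ALLOW
  req#17 t=23s (window 2): ALLOW
  req#18 t=25s (window 2): ALLOW
  req#19 t=26s (window 2): ALLOW
  req#20 t=28s (window 2): ALLOW
  req#21 t=29s (window 2): ALLOW
  req#22 t=31s (window 2): DENY
  req#23 t=32s (window 2): DENY

Allowed counts by window: 6 6 6

Answer: 6 6 6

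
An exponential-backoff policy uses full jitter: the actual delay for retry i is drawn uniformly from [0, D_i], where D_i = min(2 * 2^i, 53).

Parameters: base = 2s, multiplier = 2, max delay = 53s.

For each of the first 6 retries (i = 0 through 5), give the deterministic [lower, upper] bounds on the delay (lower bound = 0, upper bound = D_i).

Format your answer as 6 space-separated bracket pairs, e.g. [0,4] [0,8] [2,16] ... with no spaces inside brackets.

Computing bounds per retry:
  i=0: D_i=min(2*2^0,53)=2, bounds=[0,2]
  i=1: D_i=min(2*2^1,53)=4, bounds=[0,4]
  i=2: D_i=min(2*2^2,53)=8, bounds=[0,8]
  i=3: D_i=min(2*2^3,53)=16, bounds=[0,16]
  i=4: D_i=min(2*2^4,53)=32, bounds=[0,32]
  i=5: D_i=min(2*2^5,53)=53, bounds=[0,53]

Answer: [0,2] [0,4] [0,8] [0,16] [0,32] [0,53]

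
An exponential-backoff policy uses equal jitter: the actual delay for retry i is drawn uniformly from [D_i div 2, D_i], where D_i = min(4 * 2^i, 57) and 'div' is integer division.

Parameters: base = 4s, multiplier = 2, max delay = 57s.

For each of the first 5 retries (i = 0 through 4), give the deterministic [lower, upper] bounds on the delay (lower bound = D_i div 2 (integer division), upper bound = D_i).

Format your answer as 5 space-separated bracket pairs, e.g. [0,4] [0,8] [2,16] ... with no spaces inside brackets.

Computing bounds per retry:
  i=0: D_i=min(4*2^0,57)=4, bounds=[2,4]
  i=1: D_i=min(4*2^1,57)=8, bounds=[4,8]
  i=2: D_i=min(4*2^2,57)=16, bounds=[8,16]
  i=3: D_i=min(4*2^3,57)=32, bounds=[16,32]
  i=4: D_i=min(4*2^4,57)=57, bounds=[28,57]

Answer: [2,4] [4,8] [8,16] [16,32] [28,57]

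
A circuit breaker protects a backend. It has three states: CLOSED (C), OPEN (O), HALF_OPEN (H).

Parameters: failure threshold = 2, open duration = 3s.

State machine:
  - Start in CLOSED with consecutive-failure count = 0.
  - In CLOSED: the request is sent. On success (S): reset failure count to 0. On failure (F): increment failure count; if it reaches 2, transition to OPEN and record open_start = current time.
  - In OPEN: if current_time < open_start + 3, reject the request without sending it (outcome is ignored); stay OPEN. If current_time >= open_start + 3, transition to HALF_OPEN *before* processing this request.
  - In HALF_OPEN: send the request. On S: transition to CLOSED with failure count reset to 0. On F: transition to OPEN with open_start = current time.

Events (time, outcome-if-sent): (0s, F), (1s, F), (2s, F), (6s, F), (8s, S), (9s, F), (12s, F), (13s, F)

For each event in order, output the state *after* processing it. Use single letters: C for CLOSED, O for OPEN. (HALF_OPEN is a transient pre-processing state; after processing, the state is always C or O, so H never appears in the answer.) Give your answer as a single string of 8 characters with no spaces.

State after each event:
  event#1 t=0s outcome=F: state=CLOSED
  event#2 t=1s outcome=F: state=OPEN
  event#3 t=2s outcome=F: state=OPEN
  event#4 t=6s outcome=F: state=OPEN
  event#5 t=8s outcome=S: state=OPEN
  event#6 t=9s outcome=F: state=OPEN
  event#7 t=12s outcome=F: state=OPEN
  event#8 t=13s outcome=F: state=OPEN

Answer: COOOOOOO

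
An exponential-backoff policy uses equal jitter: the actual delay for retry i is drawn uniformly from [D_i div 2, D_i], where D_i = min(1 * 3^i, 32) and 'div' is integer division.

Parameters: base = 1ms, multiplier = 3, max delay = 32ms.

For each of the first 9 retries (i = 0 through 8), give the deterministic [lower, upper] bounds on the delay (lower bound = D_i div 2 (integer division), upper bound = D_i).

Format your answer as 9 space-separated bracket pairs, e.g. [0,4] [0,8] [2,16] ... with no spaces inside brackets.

Computing bounds per retry:
  i=0: D_i=min(1*3^0,32)=1, bounds=[0,1]
  i=1: D_i=min(1*3^1,32)=3, bounds=[1,3]
  i=2: D_i=min(1*3^2,32)=9, bounds=[4,9]
  i=3: D_i=min(1*3^3,32)=27, bounds=[13,27]
  i=4: D_i=min(1*3^4,32)=32, bounds=[16,32]
  i=5: D_i=min(1*3^5,32)=32, bounds=[16,32]
  i=6: D_i=min(1*3^6,32)=32, bounds=[16,32]
  i=7: D_i=min(1*3^7,32)=32, bounds=[16,32]
  i=8: D_i=min(1*3^8,32)=32, bounds=[16,32]

Answer: [0,1] [1,3] [4,9] [13,27] [16,32] [16,32] [16,32] [16,32] [16,32]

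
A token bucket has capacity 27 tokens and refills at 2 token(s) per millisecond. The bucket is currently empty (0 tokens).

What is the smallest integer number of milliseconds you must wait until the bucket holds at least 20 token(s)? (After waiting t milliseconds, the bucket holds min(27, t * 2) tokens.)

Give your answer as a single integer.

Need t * 2 >= 20, so t >= 20/2.
Smallest integer t = ceil(20/2) = 10.

Answer: 10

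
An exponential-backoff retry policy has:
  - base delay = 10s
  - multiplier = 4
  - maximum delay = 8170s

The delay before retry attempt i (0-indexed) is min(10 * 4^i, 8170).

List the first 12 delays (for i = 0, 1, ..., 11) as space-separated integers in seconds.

Computing each delay:
  i=0: min(10*4^0, 8170) = 10
  i=1: min(10*4^1, 8170) = 40
  i=2: min(10*4^2, 8170) = 160
  i=3: min(10*4^3, 8170) = 640
  i=4: min(10*4^4, 8170) = 2560
  i=5: min(10*4^5, 8170) = 8170
  i=6: min(10*4^6, 8170) = 8170
  i=7: min(10*4^7, 8170) = 8170
  i=8: min(10*4^8, 8170) = 8170
  i=9: min(10*4^9, 8170) = 8170
  i=10: min(10*4^10, 8170) = 8170
  i=11: min(10*4^11, 8170) = 8170

Answer: 10 40 160 640 2560 8170 8170 8170 8170 8170 8170 8170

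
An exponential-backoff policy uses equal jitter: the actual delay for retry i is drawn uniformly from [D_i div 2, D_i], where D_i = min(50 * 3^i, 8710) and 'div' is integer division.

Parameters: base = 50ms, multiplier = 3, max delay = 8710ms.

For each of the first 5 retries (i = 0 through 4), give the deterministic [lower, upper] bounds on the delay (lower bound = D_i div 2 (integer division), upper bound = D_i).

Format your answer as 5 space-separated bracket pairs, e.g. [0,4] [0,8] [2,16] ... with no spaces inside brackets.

Computing bounds per retry:
  i=0: D_i=min(50*3^0,8710)=50, bounds=[25,50]
  i=1: D_i=min(50*3^1,8710)=150, bounds=[75,150]
  i=2: D_i=min(50*3^2,8710)=450, bounds=[225,450]
  i=3: D_i=min(50*3^3,8710)=1350, bounds=[675,1350]
  i=4: D_i=min(50*3^4,8710)=4050, bounds=[2025,4050]

Answer: [25,50] [75,150] [225,450] [675,1350] [2025,4050]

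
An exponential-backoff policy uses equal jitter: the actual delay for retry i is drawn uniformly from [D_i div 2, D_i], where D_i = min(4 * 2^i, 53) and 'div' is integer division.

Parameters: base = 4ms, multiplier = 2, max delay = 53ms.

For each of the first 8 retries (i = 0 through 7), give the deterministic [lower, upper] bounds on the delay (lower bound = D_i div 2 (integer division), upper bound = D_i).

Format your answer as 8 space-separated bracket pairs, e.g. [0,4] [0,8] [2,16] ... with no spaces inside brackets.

Answer: [2,4] [4,8] [8,16] [16,32] [26,53] [26,53] [26,53] [26,53]

Derivation:
Computing bounds per retry:
  i=0: D_i=min(4*2^0,53)=4, bounds=[2,4]
  i=1: D_i=min(4*2^1,53)=8, bounds=[4,8]
  i=2: D_i=min(4*2^2,53)=16, bounds=[8,16]
  i=3: D_i=min(4*2^3,53)=32, bounds=[16,32]
  i=4: D_i=min(4*2^4,53)=53, bounds=[26,53]
  i=5: D_i=min(4*2^5,53)=53, bounds=[26,53]
  i=6: D_i=min(4*2^6,53)=53, bounds=[26,53]
  i=7: D_i=min(4*2^7,53)=53, bounds=[26,53]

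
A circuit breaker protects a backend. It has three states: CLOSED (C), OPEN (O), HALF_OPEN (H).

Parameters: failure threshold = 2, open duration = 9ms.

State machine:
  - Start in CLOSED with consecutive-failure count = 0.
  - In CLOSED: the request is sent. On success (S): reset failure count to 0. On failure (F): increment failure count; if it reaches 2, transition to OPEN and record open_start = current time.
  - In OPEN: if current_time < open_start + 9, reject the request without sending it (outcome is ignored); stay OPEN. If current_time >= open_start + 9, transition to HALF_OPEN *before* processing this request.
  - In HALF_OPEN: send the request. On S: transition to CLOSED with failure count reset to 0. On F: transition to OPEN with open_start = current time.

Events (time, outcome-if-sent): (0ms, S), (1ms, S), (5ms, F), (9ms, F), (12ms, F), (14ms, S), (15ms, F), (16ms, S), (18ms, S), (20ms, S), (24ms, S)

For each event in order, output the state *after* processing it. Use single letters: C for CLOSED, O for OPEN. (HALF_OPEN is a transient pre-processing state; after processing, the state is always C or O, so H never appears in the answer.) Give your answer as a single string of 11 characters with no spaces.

Answer: CCCOOOOOCCC

Derivation:
State after each event:
  event#1 t=0ms outcome=S: state=CLOSED
  event#2 t=1ms outcome=S: state=CLOSED
  event#3 t=5ms outcome=F: state=CLOSED
  event#4 t=9ms outcome=F: state=OPEN
  event#5 t=12ms outcome=F: state=OPEN
  event#6 t=14ms outcome=S: state=OPEN
  event#7 t=15ms outcome=F: state=OPEN
  event#8 t=16ms outcome=S: state=OPEN
  event#9 t=18ms outcome=S: state=CLOSED
  event#10 t=20ms outcome=S: state=CLOSED
  event#11 t=24ms outcome=S: state=CLOSED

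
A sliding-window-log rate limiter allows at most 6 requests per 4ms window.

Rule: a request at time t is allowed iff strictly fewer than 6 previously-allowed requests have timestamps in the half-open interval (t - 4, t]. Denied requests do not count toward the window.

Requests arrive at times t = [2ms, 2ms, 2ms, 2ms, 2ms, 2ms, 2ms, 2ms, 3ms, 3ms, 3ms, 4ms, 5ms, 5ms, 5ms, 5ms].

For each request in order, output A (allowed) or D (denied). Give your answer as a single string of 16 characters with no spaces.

Tracking allowed requests in the window:
  req#1 t=2ms: ALLOW
  req#2 t=2ms: ALLOW
  req#3 t=2ms: ALLOW
  req#4 t=2ms: ALLOW
  req#5 t=2ms: ALLOW
  req#6 t=2ms: ALLOW
  req#7 t=2ms: DENY
  req#8 t=2ms: DENY
  req#9 t=3ms: DENY
  req#10 t=3ms: DENY
  req#11 t=3ms: DENY
  req#12 t=4ms: DENY
  req#13 t=5ms: DENY
  req#14 t=5ms: DENY
  req#15 t=5ms: DENY
  req#16 t=5ms: DENY

Answer: AAAAAADDDDDDDDDD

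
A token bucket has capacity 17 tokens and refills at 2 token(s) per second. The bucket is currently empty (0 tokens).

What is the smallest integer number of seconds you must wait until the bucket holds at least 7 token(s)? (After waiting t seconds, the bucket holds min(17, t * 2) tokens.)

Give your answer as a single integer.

Need t * 2 >= 7, so t >= 7/2.
Smallest integer t = ceil(7/2) = 4.

Answer: 4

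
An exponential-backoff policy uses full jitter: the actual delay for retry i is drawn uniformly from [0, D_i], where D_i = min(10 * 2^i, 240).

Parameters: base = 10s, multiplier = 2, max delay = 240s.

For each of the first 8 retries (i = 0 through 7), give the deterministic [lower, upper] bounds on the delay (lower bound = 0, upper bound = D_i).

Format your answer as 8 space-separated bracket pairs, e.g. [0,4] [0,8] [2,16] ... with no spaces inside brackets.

Computing bounds per retry:
  i=0: D_i=min(10*2^0,240)=10, bounds=[0,10]
  i=1: D_i=min(10*2^1,240)=20, bounds=[0,20]
  i=2: D_i=min(10*2^2,240)=40, bounds=[0,40]
  i=3: D_i=min(10*2^3,240)=80, bounds=[0,80]
  i=4: D_i=min(10*2^4,240)=160, bounds=[0,160]
  i=5: D_i=min(10*2^5,240)=240, bounds=[0,240]
  i=6: D_i=min(10*2^6,240)=240, bounds=[0,240]
  i=7: D_i=min(10*2^7,240)=240, bounds=[0,240]

Answer: [0,10] [0,20] [0,40] [0,80] [0,160] [0,240] [0,240] [0,240]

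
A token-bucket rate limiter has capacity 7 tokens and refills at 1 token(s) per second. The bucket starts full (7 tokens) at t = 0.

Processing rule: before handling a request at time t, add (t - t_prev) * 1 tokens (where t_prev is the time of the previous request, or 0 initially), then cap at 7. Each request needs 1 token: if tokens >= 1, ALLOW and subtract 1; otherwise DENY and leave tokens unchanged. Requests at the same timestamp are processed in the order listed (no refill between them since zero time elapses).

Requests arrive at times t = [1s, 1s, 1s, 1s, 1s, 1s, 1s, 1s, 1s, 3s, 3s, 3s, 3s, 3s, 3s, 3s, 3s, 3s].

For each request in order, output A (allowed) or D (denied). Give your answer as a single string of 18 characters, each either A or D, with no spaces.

Simulating step by step:
  req#1 t=1s: ALLOW
  req#2 t=1s: ALLOW
  req#3 t=1s: ALLOW
  req#4 t=1s: ALLOW
  req#5 t=1s: ALLOW
  req#6 t=1s: ALLOW
  req#7 t=1s: ALLOW
  req#8 t=1s: DENY
  req#9 t=1s: DENY
  req#10 t=3s: ALLOW
  req#11 t=3s: ALLOW
  req#12 t=3s: DENY
  req#13 t=3s: DENY
  req#14 t=3s: DENY
  req#15 t=3s: DENY
  req#16 t=3s: DENY
  req#17 t=3s: DENY
  req#18 t=3s: DENY

Answer: AAAAAAADDAADDDDDDD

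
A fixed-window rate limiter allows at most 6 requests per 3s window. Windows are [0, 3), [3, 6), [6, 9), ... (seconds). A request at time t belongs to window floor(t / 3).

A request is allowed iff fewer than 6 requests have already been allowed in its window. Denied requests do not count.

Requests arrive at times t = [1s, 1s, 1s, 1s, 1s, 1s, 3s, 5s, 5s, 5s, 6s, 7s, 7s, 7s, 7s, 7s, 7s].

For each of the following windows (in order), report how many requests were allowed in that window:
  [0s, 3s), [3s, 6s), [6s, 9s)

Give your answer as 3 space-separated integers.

Answer: 6 4 6

Derivation:
Processing requests:
  req#1 t=1s (window 0): ALLOW
  req#2 t=1s (window 0): ALLOW
  req#3 t=1s (window 0): ALLOW
  req#4 t=1s (window 0): ALLOW
  req#5 t=1s (window 0): ALLOW
  req#6 t=1s (window 0): ALLOW
  req#7 t=3s (window 1): ALLOW
  req#8 t=5s (window 1): ALLOW
  req#9 t=5s (window 1): ALLOW
  req#10 t=5s (window 1): ALLOW
  req#11 t=6s (window 2): ALLOW
  req#12 t=7s (window 2): ALLOW
  req#13 t=7s (window 2): ALLOW
  req#14 t=7s (window 2): ALLOW
  req#15 t=7s (window 2): ALLOW
  req#16 t=7s (window 2): ALLOW
  req#17 t=7s (window 2): DENY

Allowed counts by window: 6 4 6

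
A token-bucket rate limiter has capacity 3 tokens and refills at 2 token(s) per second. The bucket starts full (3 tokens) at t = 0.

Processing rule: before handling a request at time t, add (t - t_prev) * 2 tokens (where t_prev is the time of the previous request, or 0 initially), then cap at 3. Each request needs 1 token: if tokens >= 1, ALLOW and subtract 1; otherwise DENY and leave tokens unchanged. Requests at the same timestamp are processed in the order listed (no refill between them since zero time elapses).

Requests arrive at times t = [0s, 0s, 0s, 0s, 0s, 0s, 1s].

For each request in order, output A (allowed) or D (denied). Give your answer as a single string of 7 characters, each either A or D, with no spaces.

Answer: AAADDDA

Derivation:
Simulating step by step:
  req#1 t=0s: ALLOW
  req#2 t=0s: ALLOW
  req#3 t=0s: ALLOW
  req#4 t=0s: DENY
  req#5 t=0s: DENY
  req#6 t=0s: DENY
  req#7 t=1s: ALLOW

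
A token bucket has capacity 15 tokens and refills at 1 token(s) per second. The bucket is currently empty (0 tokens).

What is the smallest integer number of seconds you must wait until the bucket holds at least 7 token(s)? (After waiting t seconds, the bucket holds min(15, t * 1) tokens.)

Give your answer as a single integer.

Answer: 7

Derivation:
Need t * 1 >= 7, so t >= 7/1.
Smallest integer t = ceil(7/1) = 7.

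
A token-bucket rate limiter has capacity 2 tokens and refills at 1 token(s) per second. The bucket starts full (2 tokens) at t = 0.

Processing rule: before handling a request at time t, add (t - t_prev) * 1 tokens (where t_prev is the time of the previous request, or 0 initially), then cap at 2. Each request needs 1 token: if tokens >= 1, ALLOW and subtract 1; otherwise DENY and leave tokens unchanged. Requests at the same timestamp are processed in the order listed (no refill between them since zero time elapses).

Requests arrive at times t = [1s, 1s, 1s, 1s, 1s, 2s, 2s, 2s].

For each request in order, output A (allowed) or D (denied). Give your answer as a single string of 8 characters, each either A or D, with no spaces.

Answer: AADDDADD

Derivation:
Simulating step by step:
  req#1 t=1s: ALLOW
  req#2 t=1s: ALLOW
  req#3 t=1s: DENY
  req#4 t=1s: DENY
  req#5 t=1s: DENY
  req#6 t=2s: ALLOW
  req#7 t=2s: DENY
  req#8 t=2s: DENY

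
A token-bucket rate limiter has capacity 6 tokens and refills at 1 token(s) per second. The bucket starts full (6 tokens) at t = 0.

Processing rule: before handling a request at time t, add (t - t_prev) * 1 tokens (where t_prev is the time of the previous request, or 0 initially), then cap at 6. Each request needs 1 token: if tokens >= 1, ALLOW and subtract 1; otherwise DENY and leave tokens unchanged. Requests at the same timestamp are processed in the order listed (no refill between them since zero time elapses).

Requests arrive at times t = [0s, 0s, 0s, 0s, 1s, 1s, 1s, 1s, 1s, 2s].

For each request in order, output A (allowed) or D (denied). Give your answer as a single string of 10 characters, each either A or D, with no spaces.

Answer: AAAAAAADDA

Derivation:
Simulating step by step:
  req#1 t=0s: ALLOW
  req#2 t=0s: ALLOW
  req#3 t=0s: ALLOW
  req#4 t=0s: ALLOW
  req#5 t=1s: ALLOW
  req#6 t=1s: ALLOW
  req#7 t=1s: ALLOW
  req#8 t=1s: DENY
  req#9 t=1s: DENY
  req#10 t=2s: ALLOW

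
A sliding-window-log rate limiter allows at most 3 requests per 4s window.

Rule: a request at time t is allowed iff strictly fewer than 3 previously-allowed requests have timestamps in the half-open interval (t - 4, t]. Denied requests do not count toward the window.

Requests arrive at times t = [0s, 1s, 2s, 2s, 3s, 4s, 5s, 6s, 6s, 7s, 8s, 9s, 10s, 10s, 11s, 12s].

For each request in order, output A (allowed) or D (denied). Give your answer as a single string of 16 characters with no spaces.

Tracking allowed requests in the window:
  req#1 t=0s: ALLOW
  req#2 t=1s: ALLOW
  req#3 t=2s: ALLOW
  req#4 t=2s: DENY
  req#5 t=3s: DENY
  req#6 t=4s: ALLOW
  req#7 t=5s: ALLOW
  req#8 t=6s: ALLOW
  req#9 t=6s: DENY
  req#10 t=7s: DENY
  req#11 t=8s: ALLOW
  req#12 t=9s: ALLOW
  req#13 t=10s: ALLOW
  req#14 t=10s: DENY
  req#15 t=11s: DENY
  req#16 t=12s: ALLOW

Answer: AAADDAAADDAAADDA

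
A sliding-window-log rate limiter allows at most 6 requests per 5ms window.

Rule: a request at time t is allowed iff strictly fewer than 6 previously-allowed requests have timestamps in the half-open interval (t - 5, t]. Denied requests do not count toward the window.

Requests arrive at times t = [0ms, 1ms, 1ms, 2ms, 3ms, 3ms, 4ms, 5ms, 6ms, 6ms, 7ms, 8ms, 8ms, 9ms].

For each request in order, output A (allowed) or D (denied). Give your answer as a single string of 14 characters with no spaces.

Answer: AAAAAADAAAAAAD

Derivation:
Tracking allowed requests in the window:
  req#1 t=0ms: ALLOW
  req#2 t=1ms: ALLOW
  req#3 t=1ms: ALLOW
  req#4 t=2ms: ALLOW
  req#5 t=3ms: ALLOW
  req#6 t=3ms: ALLOW
  req#7 t=4ms: DENY
  req#8 t=5ms: ALLOW
  req#9 t=6ms: ALLOW
  req#10 t=6ms: ALLOW
  req#11 t=7ms: ALLOW
  req#12 t=8ms: ALLOW
  req#13 t=8ms: ALLOW
  req#14 t=9ms: DENY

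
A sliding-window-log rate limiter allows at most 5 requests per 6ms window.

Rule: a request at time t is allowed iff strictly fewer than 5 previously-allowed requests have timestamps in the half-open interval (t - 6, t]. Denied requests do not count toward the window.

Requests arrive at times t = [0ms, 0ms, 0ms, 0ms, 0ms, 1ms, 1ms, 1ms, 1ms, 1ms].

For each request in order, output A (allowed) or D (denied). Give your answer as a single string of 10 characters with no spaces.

Answer: AAAAADDDDD

Derivation:
Tracking allowed requests in the window:
  req#1 t=0ms: ALLOW
  req#2 t=0ms: ALLOW
  req#3 t=0ms: ALLOW
  req#4 t=0ms: ALLOW
  req#5 t=0ms: ALLOW
  req#6 t=1ms: DENY
  req#7 t=1ms: DENY
  req#8 t=1ms: DENY
  req#9 t=1ms: DENY
  req#10 t=1ms: DENY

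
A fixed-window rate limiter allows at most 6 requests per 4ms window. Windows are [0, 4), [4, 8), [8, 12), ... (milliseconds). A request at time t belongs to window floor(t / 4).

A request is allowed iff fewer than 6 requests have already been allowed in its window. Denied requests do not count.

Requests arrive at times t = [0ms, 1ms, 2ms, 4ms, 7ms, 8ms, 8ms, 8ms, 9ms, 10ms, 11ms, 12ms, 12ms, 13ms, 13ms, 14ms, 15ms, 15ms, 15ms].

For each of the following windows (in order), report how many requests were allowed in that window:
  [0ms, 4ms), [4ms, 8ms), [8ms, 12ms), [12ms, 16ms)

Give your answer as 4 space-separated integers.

Processing requests:
  req#1 t=0ms (window 0): ALLOW
  req#2 t=1ms (window 0): ALLOW
  req#3 t=2ms (window 0): ALLOW
  req#4 t=4ms (window 1): ALLOW
  req#5 t=7ms (window 1): ALLOW
  req#6 t=8ms (window 2): ALLOW
  req#7 t=8ms (window 2): ALLOW
  req#8 t=8ms (window 2): ALLOW
  req#9 t=9ms (window 2): ALLOW
  req#10 t=10ms (window 2): ALLOW
  req#11 t=11ms (window 2): ALLOW
  req#12 t=12ms (window 3): ALLOW
  req#13 t=12ms (window 3): ALLOW
  req#14 t=13ms (window 3): ALLOW
  req#15 t=13ms (window 3): ALLOW
  req#16 t=14ms (window 3): ALLOW
  req#17 t=15ms (window 3): ALLOW
  req#18 t=15ms (window 3): DENY
  req#19 t=15ms (window 3): DENY

Allowed counts by window: 3 2 6 6

Answer: 3 2 6 6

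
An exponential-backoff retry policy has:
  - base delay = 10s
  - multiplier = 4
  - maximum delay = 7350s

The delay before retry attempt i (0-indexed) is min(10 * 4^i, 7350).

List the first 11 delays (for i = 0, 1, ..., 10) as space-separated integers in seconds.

Computing each delay:
  i=0: min(10*4^0, 7350) = 10
  i=1: min(10*4^1, 7350) = 40
  i=2: min(10*4^2, 7350) = 160
  i=3: min(10*4^3, 7350) = 640
  i=4: min(10*4^4, 7350) = 2560
  i=5: min(10*4^5, 7350) = 7350
  i=6: min(10*4^6, 7350) = 7350
  i=7: min(10*4^7, 7350) = 7350
  i=8: min(10*4^8, 7350) = 7350
  i=9: min(10*4^9, 7350) = 7350
  i=10: min(10*4^10, 7350) = 7350

Answer: 10 40 160 640 2560 7350 7350 7350 7350 7350 7350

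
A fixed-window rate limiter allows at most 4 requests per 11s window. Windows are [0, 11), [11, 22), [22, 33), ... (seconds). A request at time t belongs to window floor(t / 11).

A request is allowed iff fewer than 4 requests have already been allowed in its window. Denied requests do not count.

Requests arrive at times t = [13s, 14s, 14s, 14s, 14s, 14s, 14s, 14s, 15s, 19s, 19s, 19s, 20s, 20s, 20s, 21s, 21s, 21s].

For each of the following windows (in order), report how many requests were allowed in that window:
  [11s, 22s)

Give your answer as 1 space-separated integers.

Answer: 4

Derivation:
Processing requests:
  req#1 t=13s (window 1): ALLOW
  req#2 t=14s (window 1): ALLOW
  req#3 t=14s (window 1): ALLOW
  req#4 t=14s (window 1): ALLOW
  req#5 t=14s (window 1): DENY
  req#6 t=14s (window 1): DENY
  req#7 t=14s (window 1): DENY
  req#8 t=14s (window 1): DENY
  req#9 t=15s (window 1): DENY
  req#10 t=19s (window 1): DENY
  req#11 t=19s (window 1): DENY
  req#12 t=19s (window 1): DENY
  req#13 t=20s (window 1): DENY
  req#14 t=20s (window 1): DENY
  req#15 t=20s (window 1): DENY
  req#16 t=21s (window 1): DENY
  req#17 t=21s (window 1): DENY
  req#18 t=21s (window 1): DENY

Allowed counts by window: 4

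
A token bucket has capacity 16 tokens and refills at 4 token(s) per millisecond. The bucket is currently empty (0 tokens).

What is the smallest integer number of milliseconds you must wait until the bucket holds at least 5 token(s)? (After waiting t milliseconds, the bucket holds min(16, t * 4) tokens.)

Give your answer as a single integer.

Need t * 4 >= 5, so t >= 5/4.
Smallest integer t = ceil(5/4) = 2.

Answer: 2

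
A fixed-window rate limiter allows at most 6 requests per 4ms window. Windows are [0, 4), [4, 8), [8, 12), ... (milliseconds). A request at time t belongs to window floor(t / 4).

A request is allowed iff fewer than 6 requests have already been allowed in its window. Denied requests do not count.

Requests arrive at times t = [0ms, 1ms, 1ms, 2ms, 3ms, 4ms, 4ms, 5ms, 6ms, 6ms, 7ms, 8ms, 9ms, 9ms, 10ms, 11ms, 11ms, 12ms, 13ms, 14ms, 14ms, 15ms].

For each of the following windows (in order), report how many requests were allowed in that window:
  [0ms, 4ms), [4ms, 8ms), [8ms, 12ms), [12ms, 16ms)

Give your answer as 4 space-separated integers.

Processing requests:
  req#1 t=0ms (window 0): ALLOW
  req#2 t=1ms (window 0): ALLOW
  req#3 t=1ms (window 0): ALLOW
  req#4 t=2ms (window 0): ALLOW
  req#5 t=3ms (window 0): ALLOW
  req#6 t=4ms (window 1): ALLOW
  req#7 t=4ms (window 1): ALLOW
  req#8 t=5ms (window 1): ALLOW
  req#9 t=6ms (window 1): ALLOW
  req#10 t=6ms (window 1): ALLOW
  req#11 t=7ms (window 1): ALLOW
  req#12 t=8ms (window 2): ALLOW
  req#13 t=9ms (window 2): ALLOW
  req#14 t=9ms (window 2): ALLOW
  req#15 t=10ms (window 2): ALLOW
  req#16 t=11ms (window 2): ALLOW
  req#17 t=11ms (window 2): ALLOW
  req#18 t=12ms (window 3): ALLOW
  req#19 t=13ms (window 3): ALLOW
  req#20 t=14ms (window 3): ALLOW
  req#21 t=14ms (window 3): ALLOW
  req#22 t=15ms (window 3): ALLOW

Allowed counts by window: 5 6 6 5

Answer: 5 6 6 5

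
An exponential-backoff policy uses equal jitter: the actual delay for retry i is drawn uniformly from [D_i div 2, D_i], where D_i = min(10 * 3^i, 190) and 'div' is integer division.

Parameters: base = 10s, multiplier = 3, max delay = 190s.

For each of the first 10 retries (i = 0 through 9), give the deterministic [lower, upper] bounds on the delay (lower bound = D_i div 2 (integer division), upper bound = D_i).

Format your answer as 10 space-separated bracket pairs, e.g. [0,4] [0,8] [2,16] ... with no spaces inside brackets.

Answer: [5,10] [15,30] [45,90] [95,190] [95,190] [95,190] [95,190] [95,190] [95,190] [95,190]

Derivation:
Computing bounds per retry:
  i=0: D_i=min(10*3^0,190)=10, bounds=[5,10]
  i=1: D_i=min(10*3^1,190)=30, bounds=[15,30]
  i=2: D_i=min(10*3^2,190)=90, bounds=[45,90]
  i=3: D_i=min(10*3^3,190)=190, bounds=[95,190]
  i=4: D_i=min(10*3^4,190)=190, bounds=[95,190]
  i=5: D_i=min(10*3^5,190)=190, bounds=[95,190]
  i=6: D_i=min(10*3^6,190)=190, bounds=[95,190]
  i=7: D_i=min(10*3^7,190)=190, bounds=[95,190]
  i=8: D_i=min(10*3^8,190)=190, bounds=[95,190]
  i=9: D_i=min(10*3^9,190)=190, bounds=[95,190]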